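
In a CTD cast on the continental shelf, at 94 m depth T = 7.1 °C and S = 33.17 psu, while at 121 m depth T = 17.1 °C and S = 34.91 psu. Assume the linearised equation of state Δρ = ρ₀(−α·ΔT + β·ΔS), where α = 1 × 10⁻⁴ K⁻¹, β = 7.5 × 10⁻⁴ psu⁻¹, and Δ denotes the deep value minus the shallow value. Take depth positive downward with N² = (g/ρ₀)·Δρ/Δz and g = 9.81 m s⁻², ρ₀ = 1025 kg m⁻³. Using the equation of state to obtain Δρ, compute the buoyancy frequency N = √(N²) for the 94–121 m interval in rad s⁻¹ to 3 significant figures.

ΔT = +10.0 K, ΔS = +1.74 psu (deep − shallow).
Δρ/ρ₀ = −αΔT + βΔS = -1.00 × 10⁻³ + 1.305 × 10⁻³ = 3.05 × 10⁻⁴, so Δρ ≈ 0.3126 kg m⁻³.
N² = (g/ρ₀)·Δρ/Δz = g·(Δρ/ρ₀)/Δz = 9.81 × 3.05 × 10⁻⁴ / 27 = 1.1082 × 10⁻⁴ s⁻².
N = √(1.1082 × 10⁻⁴) = 0.010527 rad s⁻¹ ≈ 0.0105 rad s⁻¹.

0.0105 rad s⁻¹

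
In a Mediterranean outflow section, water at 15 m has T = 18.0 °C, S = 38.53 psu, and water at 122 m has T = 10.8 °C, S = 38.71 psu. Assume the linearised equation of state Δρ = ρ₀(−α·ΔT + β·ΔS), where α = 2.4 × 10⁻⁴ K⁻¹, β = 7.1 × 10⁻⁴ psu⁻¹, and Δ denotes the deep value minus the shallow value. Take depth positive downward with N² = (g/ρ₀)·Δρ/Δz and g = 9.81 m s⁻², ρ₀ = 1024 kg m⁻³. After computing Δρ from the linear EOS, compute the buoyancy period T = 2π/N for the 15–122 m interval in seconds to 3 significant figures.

482 s

ΔT = -7.2 K, ΔS = +0.18 psu (deep − shallow).
Δρ/ρ₀ = −αΔT + βΔS = 1.728 × 10⁻³ + 1.278 × 10⁻⁴ = 1.8558 × 10⁻³, so Δρ ≈ 1.900 kg m⁻³.
N² = (g/ρ₀)·Δρ/Δz = g·(Δρ/ρ₀)/Δz = 9.81 × 1.8558 × 10⁻³ / 107 = 1.7014 × 10⁻⁴ s⁻².
N = √(1.7014 × 10⁻⁴) = 0.013044 rad s⁻¹ → T = 2π/N = 481.69 s ≈ 482 s.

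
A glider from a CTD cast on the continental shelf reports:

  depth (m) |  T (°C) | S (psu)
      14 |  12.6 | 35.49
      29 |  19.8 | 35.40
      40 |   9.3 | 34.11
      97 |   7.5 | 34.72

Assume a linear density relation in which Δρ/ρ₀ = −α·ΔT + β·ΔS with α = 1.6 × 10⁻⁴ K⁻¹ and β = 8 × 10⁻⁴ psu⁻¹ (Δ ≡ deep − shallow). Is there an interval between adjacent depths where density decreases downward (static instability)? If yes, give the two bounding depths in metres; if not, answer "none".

Evaluate Δρ/ρ₀ = −αΔT + βΔS across each adjacent pair:
  14–29 m: −αΔT+βΔS = −(1.6 × 10⁻⁴)(+7.2)+(8 × 10⁻⁴)(-0.09) = -1.2 × 10⁻³ → UNSTABLE
  29–40 m: −αΔT+βΔS = −(1.6 × 10⁻⁴)(-10.5)+(8 × 10⁻⁴)(-1.29) = 6.5 × 10⁻⁴ → stable
  40–97 m: −αΔT+βΔS = −(1.6 × 10⁻⁴)(-1.8)+(8 × 10⁻⁴)(+0.61) = 7.8 × 10⁻⁴ → stable
The 14–29 m interval has Δρ < 0: lighter water underlies denser water.

14–29 m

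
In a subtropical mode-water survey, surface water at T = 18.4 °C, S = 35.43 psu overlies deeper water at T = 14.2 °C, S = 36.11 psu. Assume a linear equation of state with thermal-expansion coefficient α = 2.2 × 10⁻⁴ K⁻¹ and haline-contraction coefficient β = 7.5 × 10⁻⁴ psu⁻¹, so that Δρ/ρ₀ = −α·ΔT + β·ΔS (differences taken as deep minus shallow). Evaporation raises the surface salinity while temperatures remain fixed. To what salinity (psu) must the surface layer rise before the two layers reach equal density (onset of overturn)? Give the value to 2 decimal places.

37.34 psu

Neutral buoyancy requires −α(T_deep − T_surf) + β(S_deep − S_surf′) = 0.
S_surf′ = S_deep − (α/β)·ΔT = 36.11 − (2.2 × 10⁻⁴/7.5 × 10⁻⁴)·(-4.2) = 37.3420 psu.
Increase required: 37.3420 − 35.43 = 1.9120 psu.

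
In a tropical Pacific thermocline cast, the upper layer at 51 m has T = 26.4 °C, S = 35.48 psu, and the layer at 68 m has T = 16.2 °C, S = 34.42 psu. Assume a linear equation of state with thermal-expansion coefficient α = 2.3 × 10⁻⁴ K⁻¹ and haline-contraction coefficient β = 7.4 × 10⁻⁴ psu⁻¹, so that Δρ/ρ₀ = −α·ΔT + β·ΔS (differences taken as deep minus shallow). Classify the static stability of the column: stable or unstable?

ΔT = 16.2 − 26.4 = -10.2 K and ΔS = 34.42 − 35.48 = -1.06 psu (deep − shallow).
−αΔT = 2.346 × 10⁻³; βΔS = -7.844 × 10⁻⁴; sum Δρ/ρ₀ = 1.5616 × 10⁻³.
Δρ/ρ₀ > 0, so Δρ > 0: deeper water is denser → statically stable.

stable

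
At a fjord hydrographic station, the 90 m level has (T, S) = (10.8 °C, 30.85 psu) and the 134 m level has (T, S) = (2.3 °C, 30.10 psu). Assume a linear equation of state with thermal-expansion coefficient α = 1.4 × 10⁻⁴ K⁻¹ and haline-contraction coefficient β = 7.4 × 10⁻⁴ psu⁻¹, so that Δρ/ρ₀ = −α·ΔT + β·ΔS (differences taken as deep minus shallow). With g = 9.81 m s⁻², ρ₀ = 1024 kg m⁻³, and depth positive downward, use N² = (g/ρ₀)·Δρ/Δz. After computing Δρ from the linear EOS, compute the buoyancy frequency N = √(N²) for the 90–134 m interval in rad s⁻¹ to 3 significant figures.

0.0119 rad s⁻¹

ΔT = -8.5 K, ΔS = -0.75 psu (deep − shallow).
Δρ/ρ₀ = −αΔT + βΔS = 1.19 × 10⁻³ − 5.55 × 10⁻⁴ = 6.35 × 10⁻⁴, so Δρ ≈ 0.6502 kg m⁻³.
N² = (g/ρ₀)·Δρ/Δz = g·(Δρ/ρ₀)/Δz = 9.81 × 6.35 × 10⁻⁴ / 44 = 1.4158 × 10⁻⁴ s⁻².
N = √(1.4158 × 10⁻⁴) = 0.011899 rad s⁻¹ ≈ 0.0119 rad s⁻¹.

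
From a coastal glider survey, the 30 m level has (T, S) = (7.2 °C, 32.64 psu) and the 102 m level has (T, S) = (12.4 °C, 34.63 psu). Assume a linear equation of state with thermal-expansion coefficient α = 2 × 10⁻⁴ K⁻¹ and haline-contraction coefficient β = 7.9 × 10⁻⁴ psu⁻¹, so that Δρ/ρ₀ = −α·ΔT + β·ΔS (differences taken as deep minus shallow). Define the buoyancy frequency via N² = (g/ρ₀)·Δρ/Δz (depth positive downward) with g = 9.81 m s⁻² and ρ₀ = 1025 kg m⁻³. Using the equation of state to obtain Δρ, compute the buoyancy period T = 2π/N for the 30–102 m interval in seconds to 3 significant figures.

738 s

ΔT = +5.2 K, ΔS = +1.99 psu (deep − shallow).
Δρ/ρ₀ = −αΔT + βΔS = -1.04 × 10⁻³ + 1.5721 × 10⁻³ = 5.321 × 10⁻⁴, so Δρ ≈ 0.5454 kg m⁻³.
N² = (g/ρ₀)·Δρ/Δz = g·(Δρ/ρ₀)/Δz = 9.81 × 5.321 × 10⁻⁴ / 72 = 7.2499 × 10⁻⁵ s⁻².
N = √(7.2499 × 10⁻⁵) = 8.5146 × 10⁻³ rad s⁻¹ → T = 2π/N = 737.93 s ≈ 738 s.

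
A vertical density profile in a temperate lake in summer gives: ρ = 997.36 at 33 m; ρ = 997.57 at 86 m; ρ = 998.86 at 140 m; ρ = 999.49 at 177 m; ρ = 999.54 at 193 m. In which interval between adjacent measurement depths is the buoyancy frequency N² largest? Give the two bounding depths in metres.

Compute the density gradient over each adjacent pair:
  33–86 m: Δρ/Δz = 0.21/53 = 4.0 × 10⁻³ kg m⁻⁴
  86–140 m: Δρ/Δz = 1.29/54 = 0.024 kg m⁻⁴
  140–177 m: Δρ/Δz = 0.63/37 = 0.017 kg m⁻⁴
  177–193 m: Δρ/Δz = 0.05/16 = 3.1 × 10⁻³ kg m⁻⁴
The largest gradient is in the 86–140 m interval — the pycnocline.

86–140 m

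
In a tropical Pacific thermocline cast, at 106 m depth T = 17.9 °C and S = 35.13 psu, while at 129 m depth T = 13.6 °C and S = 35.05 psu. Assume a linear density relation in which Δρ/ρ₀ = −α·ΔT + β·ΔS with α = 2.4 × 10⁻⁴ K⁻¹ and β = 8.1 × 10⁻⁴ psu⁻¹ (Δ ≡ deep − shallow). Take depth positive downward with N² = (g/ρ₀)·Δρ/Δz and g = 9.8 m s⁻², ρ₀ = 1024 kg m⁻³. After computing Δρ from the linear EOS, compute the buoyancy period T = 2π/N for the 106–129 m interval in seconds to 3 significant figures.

310 s

ΔT = -4.3 K, ΔS = -0.08 psu (deep − shallow).
Δρ/ρ₀ = −αΔT + βΔS = 1.032 × 10⁻³ − 6.48 × 10⁻⁵ = 9.672 × 10⁻⁴, so Δρ ≈ 0.9904 kg m⁻³.
N² = (g/ρ₀)·Δρ/Δz = g·(Δρ/ρ₀)/Δz = 9.8 × 9.672 × 10⁻⁴ / 23 = 4.1211 × 10⁻⁴ s⁻².
N = √(4.1211 × 10⁻⁴) = 0.020300 rad s⁻¹ → T = 2π/N = 309.52 s ≈ 310 s.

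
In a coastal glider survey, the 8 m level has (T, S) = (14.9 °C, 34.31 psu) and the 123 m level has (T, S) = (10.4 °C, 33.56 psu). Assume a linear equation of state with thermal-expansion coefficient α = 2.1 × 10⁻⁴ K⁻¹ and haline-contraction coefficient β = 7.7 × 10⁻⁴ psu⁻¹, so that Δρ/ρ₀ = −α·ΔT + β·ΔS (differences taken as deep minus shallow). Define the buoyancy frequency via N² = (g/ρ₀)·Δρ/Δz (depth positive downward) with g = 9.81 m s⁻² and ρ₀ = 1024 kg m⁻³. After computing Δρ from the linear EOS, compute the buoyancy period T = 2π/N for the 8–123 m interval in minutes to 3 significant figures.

ΔT = -4.5 K, ΔS = -0.75 psu (deep − shallow).
Δρ/ρ₀ = −αΔT + βΔS = 9.45 × 10⁻⁴ − 5.775 × 10⁻⁴ = 3.675 × 10⁻⁴, so Δρ ≈ 0.3763 kg m⁻³.
N² = (g/ρ₀)·Δρ/Δz = g·(Δρ/ρ₀)/Δz = 9.81 × 3.675 × 10⁻⁴ / 115 = 3.1349 × 10⁻⁵ s⁻².
N = √(3.1349 × 10⁻⁵) = 5.5990 × 10⁻³ rad s⁻¹ → T = 2π/N = 1.1222 × 10³ s = 18.703 min ≈ 18.7 min.

18.7 min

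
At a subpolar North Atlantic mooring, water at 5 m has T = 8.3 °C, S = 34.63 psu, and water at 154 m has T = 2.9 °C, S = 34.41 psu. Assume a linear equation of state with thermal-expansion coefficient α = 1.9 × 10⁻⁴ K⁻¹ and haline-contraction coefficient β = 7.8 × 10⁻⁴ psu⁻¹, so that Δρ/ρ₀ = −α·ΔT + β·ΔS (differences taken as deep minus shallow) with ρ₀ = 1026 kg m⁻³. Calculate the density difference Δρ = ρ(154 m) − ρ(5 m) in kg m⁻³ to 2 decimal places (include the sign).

ΔT = -5.4 K, ΔS = -0.22 psu (deep − shallow).
Δρ/ρ₀ = −(1.9 × 10⁻⁴)(-5.4) + (7.8 × 10⁻⁴)(-0.22) = 8.544 × 10⁻⁴.
Δρ = 1026 × (8.544 × 10⁻⁴) = +0.88 kg m⁻³.
Positive Δρ: denser below, stable.

+0.88 kg m⁻³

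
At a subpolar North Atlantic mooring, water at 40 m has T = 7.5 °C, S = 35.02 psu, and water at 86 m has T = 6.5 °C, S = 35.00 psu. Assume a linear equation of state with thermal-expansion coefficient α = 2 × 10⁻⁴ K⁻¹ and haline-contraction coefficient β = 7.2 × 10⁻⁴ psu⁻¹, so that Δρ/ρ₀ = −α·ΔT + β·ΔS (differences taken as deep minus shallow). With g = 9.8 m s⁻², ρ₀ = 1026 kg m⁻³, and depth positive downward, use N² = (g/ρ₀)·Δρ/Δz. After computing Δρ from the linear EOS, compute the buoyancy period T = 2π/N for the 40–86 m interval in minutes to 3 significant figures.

16.7 min

ΔT = -1.0 K, ΔS = -0.02 psu (deep − shallow).
Δρ/ρ₀ = −αΔT + βΔS = 2.00 × 10⁻⁴ − 1.44 × 10⁻⁵ = 1.856 × 10⁻⁴, so Δρ ≈ 0.1904 kg m⁻³.
N² = (g/ρ₀)·Δρ/Δz = g·(Δρ/ρ₀)/Δz = 9.8 × 1.856 × 10⁻⁴ / 46 = 3.9541 × 10⁻⁵ s⁻².
N = √(3.9541 × 10⁻⁵) = 6.2882 × 10⁻³ rad s⁻¹ → T = 2π/N = 999.20 s = 16.653 min ≈ 16.7 min.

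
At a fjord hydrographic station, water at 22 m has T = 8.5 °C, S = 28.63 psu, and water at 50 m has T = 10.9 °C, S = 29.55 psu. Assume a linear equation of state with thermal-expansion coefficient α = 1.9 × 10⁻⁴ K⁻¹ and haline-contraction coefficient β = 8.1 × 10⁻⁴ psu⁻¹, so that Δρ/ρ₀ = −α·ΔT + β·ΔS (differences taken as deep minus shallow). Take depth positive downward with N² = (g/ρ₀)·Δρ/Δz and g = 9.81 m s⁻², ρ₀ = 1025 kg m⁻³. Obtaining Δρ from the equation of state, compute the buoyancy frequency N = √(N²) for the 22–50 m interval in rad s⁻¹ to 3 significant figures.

ΔT = +2.4 K, ΔS = +0.92 psu (deep − shallow).
Δρ/ρ₀ = −αΔT + βΔS = -4.56 × 10⁻⁴ + 7.452 × 10⁻⁴ = 2.892 × 10⁻⁴, so Δρ ≈ 0.2964 kg m⁻³.
N² = (g/ρ₀)·Δρ/Δz = g·(Δρ/ρ₀)/Δz = 9.81 × 2.892 × 10⁻⁴ / 28 = 1.0132 × 10⁻⁴ s⁻².
N = √(1.0132 × 10⁻⁴) = 0.010066 rad s⁻¹ ≈ 0.0101 rad s⁻¹.

0.0101 rad s⁻¹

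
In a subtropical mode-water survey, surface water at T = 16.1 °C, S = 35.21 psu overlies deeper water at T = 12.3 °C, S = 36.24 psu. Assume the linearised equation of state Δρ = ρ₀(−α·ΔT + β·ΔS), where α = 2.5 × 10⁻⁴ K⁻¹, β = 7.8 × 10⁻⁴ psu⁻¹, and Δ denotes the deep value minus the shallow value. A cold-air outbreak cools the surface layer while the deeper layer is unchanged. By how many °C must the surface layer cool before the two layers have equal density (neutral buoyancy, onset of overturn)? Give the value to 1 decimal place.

7.0 °C

Neutral buoyancy requires Δρ = 0, i.e. −α(T_deep − T_surf′) + β(S_deep − S_surf) = 0.
T_surf′ = T_deep − (β/α)·ΔS = 12.3 − (7.8 × 10⁻⁴/2.5 × 10⁻⁴)·(+1.03) = 9.086 °C.
Cooling required: 16.1 − (9.086) = 7.014 °C.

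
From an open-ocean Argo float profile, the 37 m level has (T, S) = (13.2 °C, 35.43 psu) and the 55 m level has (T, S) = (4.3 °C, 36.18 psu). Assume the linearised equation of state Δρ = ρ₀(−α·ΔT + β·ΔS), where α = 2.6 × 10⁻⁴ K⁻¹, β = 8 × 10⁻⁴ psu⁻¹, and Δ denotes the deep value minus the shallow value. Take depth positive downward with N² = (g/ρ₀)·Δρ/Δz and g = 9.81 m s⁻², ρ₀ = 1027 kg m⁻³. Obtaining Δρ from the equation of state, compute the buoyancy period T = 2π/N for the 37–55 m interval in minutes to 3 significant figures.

ΔT = -8.9 K, ΔS = +0.75 psu (deep − shallow).
Δρ/ρ₀ = −αΔT + βΔS = 2.314 × 10⁻³ + 6.00 × 10⁻⁴ = 2.914 × 10⁻³, so Δρ ≈ 2.993 kg m⁻³.
N² = (g/ρ₀)·Δρ/Δz = g·(Δρ/ρ₀)/Δz = 9.81 × 2.914 × 10⁻³ / 18 = 1.5881 × 10⁻³ s⁻².
N = √(1.5881 × 10⁻³) = 0.039851 rad s⁻¹ → T = 2π/N = 157.67 s = 2.6278 min ≈ 2.63 min.

2.63 min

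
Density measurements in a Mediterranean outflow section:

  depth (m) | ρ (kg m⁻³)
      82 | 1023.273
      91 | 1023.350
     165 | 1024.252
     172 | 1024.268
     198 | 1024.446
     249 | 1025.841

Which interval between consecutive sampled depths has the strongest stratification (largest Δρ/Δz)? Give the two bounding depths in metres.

198–249 m

Compute the density gradient over each adjacent pair:
  82–91 m: Δρ/Δz = 0.077/9 = 8.6 × 10⁻³ kg m⁻⁴
  91–165 m: Δρ/Δz = 0.902/74 = 0.012 kg m⁻⁴
  165–172 m: Δρ/Δz = 0.016/7 = 2.3 × 10⁻³ kg m⁻⁴
  172–198 m: Δρ/Δz = 0.178/26 = 6.8 × 10⁻³ kg m⁻⁴
  198–249 m: Δρ/Δz = 1.395/51 = 0.027 kg m⁻⁴
The largest gradient is in the 198–249 m interval — the pycnocline.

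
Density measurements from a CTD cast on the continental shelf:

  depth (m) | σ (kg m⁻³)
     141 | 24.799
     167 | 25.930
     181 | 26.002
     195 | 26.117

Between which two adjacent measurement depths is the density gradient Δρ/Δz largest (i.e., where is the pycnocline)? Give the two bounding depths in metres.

Compute the density gradient over each adjacent pair:
  141–167 m: Δρ/Δz = 1.131/26 = 0.043 kg m⁻⁴
  167–181 m: Δρ/Δz = 0.072/14 = 5.1 × 10⁻³ kg m⁻⁴
  181–195 m: Δρ/Δz = 0.115/14 = 8.2 × 10⁻³ kg m⁻⁴
The largest gradient is in the 141–167 m interval — the pycnocline.

141–167 m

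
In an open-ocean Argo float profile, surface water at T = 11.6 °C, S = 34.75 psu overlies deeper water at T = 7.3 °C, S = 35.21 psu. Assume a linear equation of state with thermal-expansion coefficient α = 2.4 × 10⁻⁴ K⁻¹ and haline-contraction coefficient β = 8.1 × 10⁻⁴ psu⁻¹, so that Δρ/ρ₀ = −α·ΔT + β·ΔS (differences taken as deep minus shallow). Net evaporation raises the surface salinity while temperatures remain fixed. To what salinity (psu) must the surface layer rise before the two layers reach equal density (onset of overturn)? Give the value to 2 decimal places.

36.48 psu

Neutral buoyancy requires −α(T_deep − T_surf) + β(S_deep − S_surf′) = 0.
S_surf′ = S_deep − (α/β)·ΔT = 35.21 − (2.4 × 10⁻⁴/8.1 × 10⁻⁴)·(-4.3) = 36.4841 psu.
Increase required: 36.4841 − 34.75 = 1.7341 psu.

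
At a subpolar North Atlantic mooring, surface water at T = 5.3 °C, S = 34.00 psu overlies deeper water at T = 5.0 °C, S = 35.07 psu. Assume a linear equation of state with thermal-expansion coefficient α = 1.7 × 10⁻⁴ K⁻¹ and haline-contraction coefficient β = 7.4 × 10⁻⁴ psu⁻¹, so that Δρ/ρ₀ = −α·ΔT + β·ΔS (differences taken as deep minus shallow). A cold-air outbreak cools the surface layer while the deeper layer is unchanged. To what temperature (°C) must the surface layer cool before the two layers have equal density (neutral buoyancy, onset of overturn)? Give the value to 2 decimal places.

Neutral buoyancy requires Δρ = 0, i.e. −α(T_deep − T_surf′) + β(S_deep − S_surf) = 0.
T_surf′ = T_deep − (β/α)·ΔS = 5.0 − (7.4 × 10⁻⁴/1.7 × 10⁻⁴)·(+1.07) = 0.3424 °C.
Cooling required: 5.3 − (0.3424) = 4.9576 °C.

0.34 °C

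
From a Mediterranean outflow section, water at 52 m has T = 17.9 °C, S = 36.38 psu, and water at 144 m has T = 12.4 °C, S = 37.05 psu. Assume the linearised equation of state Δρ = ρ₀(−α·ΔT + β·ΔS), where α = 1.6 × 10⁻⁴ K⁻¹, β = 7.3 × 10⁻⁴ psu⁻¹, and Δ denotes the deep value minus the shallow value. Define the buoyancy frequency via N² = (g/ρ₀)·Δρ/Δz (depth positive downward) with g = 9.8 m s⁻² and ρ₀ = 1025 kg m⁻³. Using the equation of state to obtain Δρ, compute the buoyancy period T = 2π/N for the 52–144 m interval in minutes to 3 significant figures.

ΔT = -5.5 K, ΔS = +0.67 psu (deep − shallow).
Δρ/ρ₀ = −αΔT + βΔS = 8.80 × 10⁻⁴ + 4.891 × 10⁻⁴ = 1.3691 × 10⁻³, so Δρ ≈ 1.403 kg m⁻³.
N² = (g/ρ₀)·Δρ/Δz = g·(Δρ/ρ₀)/Δz = 9.8 × 1.3691 × 10⁻³ / 92 = 1.4584 × 10⁻⁴ s⁻².
N = √(1.4584 × 10⁻⁴) = 0.012076 rad s⁻¹ → T = 2π/N = 520.30 s = 8.6717 min ≈ 8.67 min.

8.67 min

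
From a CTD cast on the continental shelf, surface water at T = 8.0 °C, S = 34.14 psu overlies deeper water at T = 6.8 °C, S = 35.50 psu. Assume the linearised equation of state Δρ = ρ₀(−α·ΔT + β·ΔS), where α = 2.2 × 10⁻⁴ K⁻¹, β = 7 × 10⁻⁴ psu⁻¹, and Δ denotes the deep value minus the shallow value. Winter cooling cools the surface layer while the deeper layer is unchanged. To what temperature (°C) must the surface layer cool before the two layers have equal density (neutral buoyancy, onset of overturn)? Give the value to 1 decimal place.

2.5 °C

Neutral buoyancy requires Δρ = 0, i.e. −α(T_deep − T_surf′) + β(S_deep − S_surf) = 0.
T_surf′ = T_deep − (β/α)·ΔS = 6.8 − (7 × 10⁻⁴/2.2 × 10⁻⁴)·(+1.36) = 2.473 °C.
Cooling required: 8.0 − (2.473) = 5.527 °C.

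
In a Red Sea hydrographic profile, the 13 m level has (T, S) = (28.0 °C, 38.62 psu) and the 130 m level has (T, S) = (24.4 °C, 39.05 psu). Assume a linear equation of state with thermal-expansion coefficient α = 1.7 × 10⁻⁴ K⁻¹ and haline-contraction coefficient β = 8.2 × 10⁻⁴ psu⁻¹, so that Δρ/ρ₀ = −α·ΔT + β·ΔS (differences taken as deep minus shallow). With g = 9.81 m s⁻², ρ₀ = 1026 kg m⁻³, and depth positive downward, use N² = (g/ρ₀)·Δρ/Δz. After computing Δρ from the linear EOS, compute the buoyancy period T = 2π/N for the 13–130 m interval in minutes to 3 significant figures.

ΔT = -3.6 K, ΔS = +0.43 psu (deep − shallow).
Δρ/ρ₀ = −αΔT + βΔS = 6.12 × 10⁻⁴ + 3.526 × 10⁻⁴ = 9.646 × 10⁻⁴, so Δρ ≈ 0.9897 kg m⁻³.
N² = (g/ρ₀)·Δρ/Δz = g·(Δρ/ρ₀)/Δz = 9.81 × 9.646 × 10⁻⁴ / 117 = 8.0878 × 10⁻⁵ s⁻².
N = √(8.0878 × 10⁻⁵) = 8.9932 × 10⁻³ rad s⁻¹ → T = 2π/N = 698.66 s = 11.644 min ≈ 11.6 min.

11.6 min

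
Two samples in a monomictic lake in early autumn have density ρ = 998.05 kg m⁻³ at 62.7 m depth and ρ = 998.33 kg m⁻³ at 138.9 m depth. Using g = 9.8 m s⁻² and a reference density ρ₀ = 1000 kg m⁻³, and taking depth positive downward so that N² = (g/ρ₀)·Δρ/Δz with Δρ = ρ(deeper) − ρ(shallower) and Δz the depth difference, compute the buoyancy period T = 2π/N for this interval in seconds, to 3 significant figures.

Δρ = 998.33 − 998.05 = 0.28 kg m⁻³ over Δz = 138.9 − 62.7 = 76.2 m.
N² = (9.8/1000) × (0.28/76.2) = 3.6010 × 10⁻⁵ s⁻².
N = √(3.6010 × 10⁻⁵) = 6.0008 × 10⁻³ rad s⁻¹, so T = 2π/N = 1.0471 × 10³ s ≈ 1.05 × 10³ s.

1.05 × 10³ s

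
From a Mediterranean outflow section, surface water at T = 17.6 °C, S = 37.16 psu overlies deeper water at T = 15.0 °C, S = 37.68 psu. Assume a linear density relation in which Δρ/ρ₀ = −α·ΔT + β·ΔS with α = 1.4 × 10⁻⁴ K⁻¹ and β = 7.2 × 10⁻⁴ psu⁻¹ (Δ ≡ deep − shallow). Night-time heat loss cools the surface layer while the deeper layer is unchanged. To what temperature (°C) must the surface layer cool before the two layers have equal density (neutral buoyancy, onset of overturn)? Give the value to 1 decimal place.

12.3 °C

Neutral buoyancy requires Δρ = 0, i.e. −α(T_deep − T_surf′) + β(S_deep − S_surf) = 0.
T_surf′ = T_deep − (β/α)·ΔS = 15.0 − (7.2 × 10⁻⁴/1.4 × 10⁻⁴)·(+0.52) = 12.326 °C.
Cooling required: 17.6 − (12.326) = 5.274 °C.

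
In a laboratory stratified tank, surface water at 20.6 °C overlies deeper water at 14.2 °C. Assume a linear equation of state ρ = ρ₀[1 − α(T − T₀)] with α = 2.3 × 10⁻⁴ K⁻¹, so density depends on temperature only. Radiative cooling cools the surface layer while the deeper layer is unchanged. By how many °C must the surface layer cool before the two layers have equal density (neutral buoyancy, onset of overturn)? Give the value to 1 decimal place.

6.4 °C

With temperature the only control, equal density requires T_surf′ = T_deep.
T_surf′ = 14.2 °C.
Cooling required: 20.6 − 14.2 = 6.4 °C.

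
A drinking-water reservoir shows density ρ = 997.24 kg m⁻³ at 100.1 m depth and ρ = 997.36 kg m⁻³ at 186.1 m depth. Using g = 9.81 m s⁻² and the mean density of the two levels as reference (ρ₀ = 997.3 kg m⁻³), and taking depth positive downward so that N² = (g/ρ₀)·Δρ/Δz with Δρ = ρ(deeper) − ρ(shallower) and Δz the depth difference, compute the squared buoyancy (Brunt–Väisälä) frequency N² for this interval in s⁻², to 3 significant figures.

Δρ = 997.36 − 997.24 = 0.12 kg m⁻³ over Δz = 186.1 − 100.1 = 86 m.
N² = (9.81/997.3) × (0.12/86) = 1.3725 × 10⁻⁵ s⁻² ≈ 1.37 × 10⁻⁵ s⁻².

1.37 × 10⁻⁵ s⁻²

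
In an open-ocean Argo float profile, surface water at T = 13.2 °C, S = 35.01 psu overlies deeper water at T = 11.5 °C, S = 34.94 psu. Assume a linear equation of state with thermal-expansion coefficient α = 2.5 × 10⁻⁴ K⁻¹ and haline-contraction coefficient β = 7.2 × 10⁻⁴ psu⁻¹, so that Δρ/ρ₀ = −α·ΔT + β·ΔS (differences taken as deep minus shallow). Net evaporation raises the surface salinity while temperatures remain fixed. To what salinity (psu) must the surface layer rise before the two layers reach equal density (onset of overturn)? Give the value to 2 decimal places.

35.53 psu

Neutral buoyancy requires −α(T_deep − T_surf) + β(S_deep − S_surf′) = 0.
S_surf′ = S_deep − (α/β)·ΔT = 34.94 − (2.5 × 10⁻⁴/7.2 × 10⁻⁴)·(-1.7) = 35.5303 psu.
Increase required: 35.5303 − 35.01 = 0.5203 psu.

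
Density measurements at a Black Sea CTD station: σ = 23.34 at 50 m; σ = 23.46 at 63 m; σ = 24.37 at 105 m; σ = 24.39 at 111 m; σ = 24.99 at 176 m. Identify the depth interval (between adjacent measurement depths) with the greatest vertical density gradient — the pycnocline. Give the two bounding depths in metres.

63–105 m

Compute the density gradient over each adjacent pair:
  50–63 m: Δρ/Δz = 0.12/13 = 9.2 × 10⁻³ kg m⁻⁴
  63–105 m: Δρ/Δz = 0.91/42 = 0.022 kg m⁻⁴
  105–111 m: Δρ/Δz = 0.02/6 = 3.3 × 10⁻³ kg m⁻⁴
  111–176 m: Δρ/Δz = 0.60/65 = 9.2 × 10⁻³ kg m⁻⁴
The largest gradient is in the 63–105 m interval — the pycnocline.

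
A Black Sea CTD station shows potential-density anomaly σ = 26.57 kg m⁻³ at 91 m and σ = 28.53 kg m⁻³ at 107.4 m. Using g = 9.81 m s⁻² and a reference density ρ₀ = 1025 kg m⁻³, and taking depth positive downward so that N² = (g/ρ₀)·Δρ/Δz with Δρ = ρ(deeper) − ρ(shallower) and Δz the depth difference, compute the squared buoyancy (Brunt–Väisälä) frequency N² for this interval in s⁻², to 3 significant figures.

1.14 × 10⁻³ s⁻²

Δρ = 1028.53 − 1026.57 = 1.96 kg m⁻³ over Δz = 107.4 − 91 = 16.4 m.
N² = (9.81/1025) × (1.96/16.4) = 1.1438 × 10⁻³ s⁻² ≈ 1.14 × 10⁻³ s⁻².
Since Δρ > 0 the layer is stably stratified.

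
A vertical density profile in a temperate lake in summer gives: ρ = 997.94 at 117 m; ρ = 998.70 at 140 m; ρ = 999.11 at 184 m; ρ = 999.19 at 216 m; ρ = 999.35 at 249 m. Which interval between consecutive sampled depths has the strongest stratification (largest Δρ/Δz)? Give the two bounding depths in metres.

117–140 m

Compute the density gradient over each adjacent pair:
  117–140 m: Δρ/Δz = 0.76/23 = 0.033 kg m⁻⁴
  140–184 m: Δρ/Δz = 0.41/44 = 9.3 × 10⁻³ kg m⁻⁴
  184–216 m: Δρ/Δz = 0.08/32 = 2.5 × 10⁻³ kg m⁻⁴
  216–249 m: Δρ/Δz = 0.16/33 = 4.8 × 10⁻³ kg m⁻⁴
The largest gradient is in the 117–140 m interval — the pycnocline.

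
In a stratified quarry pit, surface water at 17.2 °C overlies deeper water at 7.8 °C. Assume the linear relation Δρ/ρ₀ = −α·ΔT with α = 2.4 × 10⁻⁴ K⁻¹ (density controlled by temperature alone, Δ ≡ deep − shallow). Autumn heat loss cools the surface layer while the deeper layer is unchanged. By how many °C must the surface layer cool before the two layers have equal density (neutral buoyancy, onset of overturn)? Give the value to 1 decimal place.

With temperature the only control, equal density requires T_surf′ = T_deep.
T_surf′ = 7.8 °C.
Cooling required: 17.2 − 7.8 = 9.4 °C.

9.4 °C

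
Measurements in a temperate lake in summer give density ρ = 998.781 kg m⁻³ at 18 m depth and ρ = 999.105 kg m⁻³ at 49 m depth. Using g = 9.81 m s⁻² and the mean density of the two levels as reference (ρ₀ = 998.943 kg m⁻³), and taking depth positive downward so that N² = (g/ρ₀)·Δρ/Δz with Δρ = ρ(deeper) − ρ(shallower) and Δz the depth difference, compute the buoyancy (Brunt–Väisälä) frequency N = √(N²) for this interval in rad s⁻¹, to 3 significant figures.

Δρ = 999.105 − 998.781 = 0.324 kg m⁻³ over Δz = 49 − 18 = 31 m.
N² = (9.81/998.943) × (0.324/31) = 1.0264 × 10⁻⁴ s⁻².
N = √(1.0264 × 10⁻⁴) = 0.010131 rad s⁻¹ ≈ 0.0101 rad s⁻¹.

0.0101 rad s⁻¹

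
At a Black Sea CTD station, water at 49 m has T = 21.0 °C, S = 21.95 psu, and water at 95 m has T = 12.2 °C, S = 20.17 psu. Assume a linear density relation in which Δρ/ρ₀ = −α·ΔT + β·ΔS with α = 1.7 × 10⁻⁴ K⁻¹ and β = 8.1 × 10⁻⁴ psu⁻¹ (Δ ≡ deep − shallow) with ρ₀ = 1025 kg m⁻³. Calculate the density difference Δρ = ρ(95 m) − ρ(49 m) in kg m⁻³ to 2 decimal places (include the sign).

ΔT = -8.8 K, ΔS = -1.78 psu (deep − shallow).
Δρ/ρ₀ = −(1.7 × 10⁻⁴)(-8.8) + (8.1 × 10⁻⁴)(-1.78) = 5.42 × 10⁻⁵.
Δρ = 1025 × (5.42 × 10⁻⁵) = +0.06 kg m⁻³.
Positive Δρ: denser below, stable.

+0.06 kg m⁻³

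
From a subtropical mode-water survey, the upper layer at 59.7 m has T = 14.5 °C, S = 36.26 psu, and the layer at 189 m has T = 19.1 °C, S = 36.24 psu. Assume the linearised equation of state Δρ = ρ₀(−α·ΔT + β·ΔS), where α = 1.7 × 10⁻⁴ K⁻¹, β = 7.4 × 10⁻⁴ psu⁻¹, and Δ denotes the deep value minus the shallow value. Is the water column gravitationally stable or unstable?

unstable

ΔT = 19.1 − 14.5 = +4.6 K and ΔS = 36.24 − 36.26 = -0.02 psu (deep − shallow).
−αΔT = -7.82 × 10⁻⁴; βΔS = -1.48 × 10⁻⁵; sum Δρ/ρ₀ = -7.968 × 10⁻⁴.
Δρ/ρ₀ < 0, so Δρ < 0: deeper water is lighter → statically unstable; the column would overturn.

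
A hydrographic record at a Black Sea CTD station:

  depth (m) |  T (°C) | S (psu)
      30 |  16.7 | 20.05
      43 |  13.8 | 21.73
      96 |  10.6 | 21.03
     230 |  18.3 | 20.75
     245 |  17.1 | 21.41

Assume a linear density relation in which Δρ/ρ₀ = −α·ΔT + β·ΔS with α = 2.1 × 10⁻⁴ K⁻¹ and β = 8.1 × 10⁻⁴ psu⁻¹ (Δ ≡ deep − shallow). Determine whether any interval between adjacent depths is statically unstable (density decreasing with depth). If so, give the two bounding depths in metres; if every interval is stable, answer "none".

Evaluate Δρ/ρ₀ = −αΔT + βΔS across each adjacent pair:
  30–43 m: −αΔT+βΔS = −(2.1 × 10⁻⁴)(-2.9)+(8.1 × 10⁻⁴)(+1.68) = 2.0 × 10⁻³ → stable
  43–96 m: −αΔT+βΔS = −(2.1 × 10⁻⁴)(-3.2)+(8.1 × 10⁻⁴)(-0.70) = 1.1 × 10⁻⁴ → stable
  96–230 m: −αΔT+βΔS = −(2.1 × 10⁻⁴)(+7.7)+(8.1 × 10⁻⁴)(-0.28) = -1.8 × 10⁻³ → UNSTABLE
  230–245 m: −αΔT+βΔS = −(2.1 × 10⁻⁴)(-1.2)+(8.1 × 10⁻⁴)(+0.66) = 7.9 × 10⁻⁴ → stable
The 96–230 m interval has Δρ < 0: lighter water underlies denser water.

96–230 m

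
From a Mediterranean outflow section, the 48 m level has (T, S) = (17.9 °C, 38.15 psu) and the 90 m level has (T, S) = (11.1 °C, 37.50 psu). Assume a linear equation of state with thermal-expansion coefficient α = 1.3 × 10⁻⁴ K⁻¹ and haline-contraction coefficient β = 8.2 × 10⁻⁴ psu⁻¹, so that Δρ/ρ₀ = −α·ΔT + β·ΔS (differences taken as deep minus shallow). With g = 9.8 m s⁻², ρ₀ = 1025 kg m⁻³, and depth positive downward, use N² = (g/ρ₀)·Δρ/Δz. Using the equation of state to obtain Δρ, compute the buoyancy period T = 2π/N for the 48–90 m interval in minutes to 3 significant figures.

11.6 min

ΔT = -6.8 K, ΔS = -0.65 psu (deep − shallow).
Δρ/ρ₀ = −αΔT + βΔS = 8.84 × 10⁻⁴ − 5.33 × 10⁻⁴ = 3.51 × 10⁻⁴, so Δρ ≈ 0.3598 kg m⁻³.
N² = (g/ρ₀)·Δρ/Δz = g·(Δρ/ρ₀)/Δz = 9.8 × 3.51 × 10⁻⁴ / 42 = 8.1900 × 10⁻⁵ s⁻².
N = √(8.1900 × 10⁻⁵) = 9.0499 × 10⁻³ rad s⁻¹ → T = 2π/N = 694.28 s = 11.571 min ≈ 11.6 min.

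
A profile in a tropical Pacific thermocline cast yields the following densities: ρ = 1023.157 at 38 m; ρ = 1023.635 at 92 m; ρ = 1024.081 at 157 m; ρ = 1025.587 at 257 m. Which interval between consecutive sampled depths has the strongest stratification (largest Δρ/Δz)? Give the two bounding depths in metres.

157–257 m

Compute the density gradient over each adjacent pair:
  38–92 m: Δρ/Δz = 0.478/54 = 8.9 × 10⁻³ kg m⁻⁴
  92–157 m: Δρ/Δz = 0.446/65 = 6.9 × 10⁻³ kg m⁻⁴
  157–257 m: Δρ/Δz = 1.506/100 = 0.015 kg m⁻⁴
The largest gradient is in the 157–257 m interval — the pycnocline.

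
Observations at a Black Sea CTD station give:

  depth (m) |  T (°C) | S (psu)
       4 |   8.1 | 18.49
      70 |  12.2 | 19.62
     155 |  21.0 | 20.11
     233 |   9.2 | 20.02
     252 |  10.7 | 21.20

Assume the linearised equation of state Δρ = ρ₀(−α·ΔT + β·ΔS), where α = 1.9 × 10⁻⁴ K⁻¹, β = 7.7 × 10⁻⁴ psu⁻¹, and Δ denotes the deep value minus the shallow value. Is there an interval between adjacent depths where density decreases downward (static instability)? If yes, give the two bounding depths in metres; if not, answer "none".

Evaluate Δρ/ρ₀ = −αΔT + βΔS across each adjacent pair:
  4–70 m: −αΔT+βΔS = −(1.9 × 10⁻⁴)(+4.1)+(7.7 × 10⁻⁴)(+1.13) = 9.1 × 10⁻⁵ → stable
  70–155 m: −αΔT+βΔS = −(1.9 × 10⁻⁴)(+8.8)+(7.7 × 10⁻⁴)(+0.49) = -1.3 × 10⁻³ → UNSTABLE
  155–233 m: −αΔT+βΔS = −(1.9 × 10⁻⁴)(-11.8)+(7.7 × 10⁻⁴)(-0.09) = 2.2 × 10⁻³ → stable
  233–252 m: −αΔT+βΔS = −(1.9 × 10⁻⁴)(+1.5)+(7.7 × 10⁻⁴)(+1.18) = 6.2 × 10⁻⁴ → stable
The 70–155 m interval has Δρ < 0: lighter water underlies denser water.

70–155 m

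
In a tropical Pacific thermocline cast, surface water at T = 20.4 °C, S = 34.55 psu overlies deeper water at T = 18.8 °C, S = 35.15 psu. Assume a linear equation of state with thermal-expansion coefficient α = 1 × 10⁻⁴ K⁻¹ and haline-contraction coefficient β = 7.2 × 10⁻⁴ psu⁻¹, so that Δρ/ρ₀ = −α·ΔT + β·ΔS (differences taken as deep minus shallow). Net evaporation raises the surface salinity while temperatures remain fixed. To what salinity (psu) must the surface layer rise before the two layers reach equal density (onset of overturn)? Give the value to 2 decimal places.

Neutral buoyancy requires −α(T_deep − T_surf) + β(S_deep − S_surf′) = 0.
S_surf′ = S_deep − (α/β)·ΔT = 35.15 − (1 × 10⁻⁴/7.2 × 10⁻⁴)·(-1.6) = 35.3722 psu.
Increase required: 35.3722 − 34.55 = 0.8222 psu.

35.37 psu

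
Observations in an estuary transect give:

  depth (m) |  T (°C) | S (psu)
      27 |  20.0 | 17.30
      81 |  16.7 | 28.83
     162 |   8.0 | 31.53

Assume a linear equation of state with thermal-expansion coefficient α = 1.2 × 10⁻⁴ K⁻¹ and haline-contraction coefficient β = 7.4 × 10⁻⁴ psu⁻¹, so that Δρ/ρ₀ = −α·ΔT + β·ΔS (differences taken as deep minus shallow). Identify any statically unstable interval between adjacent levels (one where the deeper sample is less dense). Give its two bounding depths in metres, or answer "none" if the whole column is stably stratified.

none

Evaluate Δρ/ρ₀ = −αΔT + βΔS across each adjacent pair:
  27–81 m: −αΔT+βΔS = −(1.2 × 10⁻⁴)(-3.3)+(7.4 × 10⁻⁴)(+11.53) = 8.9 × 10⁻³ → stable
  81–162 m: −αΔT+βΔS = −(1.2 × 10⁻⁴)(-8.7)+(7.4 × 10⁻⁴)(+2.70) = 3.0 × 10⁻³ → stable
Every interval has Δρ > 0: the column is stably stratified throughout.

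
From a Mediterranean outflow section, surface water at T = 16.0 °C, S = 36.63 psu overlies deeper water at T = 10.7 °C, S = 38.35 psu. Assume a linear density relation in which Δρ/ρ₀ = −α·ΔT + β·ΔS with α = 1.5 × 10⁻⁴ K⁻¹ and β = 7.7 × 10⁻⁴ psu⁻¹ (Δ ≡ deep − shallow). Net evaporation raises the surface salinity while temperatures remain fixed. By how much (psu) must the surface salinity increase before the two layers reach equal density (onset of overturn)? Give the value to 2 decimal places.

2.75 psu

Neutral buoyancy requires −α(T_deep − T_surf) + β(S_deep − S_surf′) = 0.
S_surf′ = S_deep − (α/β)·ΔT = 38.35 − (1.5 × 10⁻⁴/7.7 × 10⁻⁴)·(-5.3) = 39.3825 psu.
Increase required: 39.3825 − 36.63 = 2.7525 psu.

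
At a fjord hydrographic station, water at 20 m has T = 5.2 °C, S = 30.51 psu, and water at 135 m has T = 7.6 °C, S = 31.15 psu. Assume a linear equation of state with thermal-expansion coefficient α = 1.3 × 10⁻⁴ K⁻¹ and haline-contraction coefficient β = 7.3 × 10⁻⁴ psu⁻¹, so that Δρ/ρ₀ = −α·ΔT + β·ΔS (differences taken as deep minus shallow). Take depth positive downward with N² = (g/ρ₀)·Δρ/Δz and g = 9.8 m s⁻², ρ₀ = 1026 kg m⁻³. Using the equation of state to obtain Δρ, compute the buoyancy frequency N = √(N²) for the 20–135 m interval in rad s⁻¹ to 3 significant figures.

3.64 × 10⁻³ rad s⁻¹

ΔT = +2.4 K, ΔS = +0.64 psu (deep − shallow).
Δρ/ρ₀ = −αΔT + βΔS = -3.12 × 10⁻⁴ + 4.672 × 10⁻⁴ = 1.552 × 10⁻⁴, so Δρ ≈ 0.1592 kg m⁻³.
N² = (g/ρ₀)·Δρ/Δz = g·(Δρ/ρ₀)/Δz = 9.8 × 1.552 × 10⁻⁴ / 115 = 1.3226 × 10⁻⁵ s⁻².
N = √(1.3226 × 10⁻⁵) = 3.6368 × 10⁻³ rad s⁻¹ ≈ 3.64 × 10⁻³ rad s⁻¹.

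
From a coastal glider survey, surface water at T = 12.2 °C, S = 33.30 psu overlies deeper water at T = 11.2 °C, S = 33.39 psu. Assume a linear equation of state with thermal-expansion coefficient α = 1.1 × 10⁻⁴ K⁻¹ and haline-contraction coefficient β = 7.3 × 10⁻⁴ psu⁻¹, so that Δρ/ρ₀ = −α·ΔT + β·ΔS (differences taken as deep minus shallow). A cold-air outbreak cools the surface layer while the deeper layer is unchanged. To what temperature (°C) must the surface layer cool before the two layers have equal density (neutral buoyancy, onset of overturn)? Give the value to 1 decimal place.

10.6 °C

Neutral buoyancy requires Δρ = 0, i.e. −α(T_deep − T_surf′) + β(S_deep − S_surf) = 0.
T_surf′ = T_deep − (β/α)·ΔS = 11.2 − (7.3 × 10⁻⁴/1.1 × 10⁻⁴)·(+0.09) = 10.603 °C.
Cooling required: 12.2 − (10.603) = 1.597 °C.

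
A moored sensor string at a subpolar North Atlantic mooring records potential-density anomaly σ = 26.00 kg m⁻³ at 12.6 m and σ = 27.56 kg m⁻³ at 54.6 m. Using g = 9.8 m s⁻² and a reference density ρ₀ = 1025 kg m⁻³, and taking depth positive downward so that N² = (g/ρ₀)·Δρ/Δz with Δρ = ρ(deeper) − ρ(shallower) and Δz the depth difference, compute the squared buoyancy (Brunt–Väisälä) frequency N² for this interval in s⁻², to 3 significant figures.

Δρ = 1027.56 − 1026.00 = 1.56 kg m⁻³ over Δz = 54.6 − 12.6 = 42 m.
N² = (9.8/1025) × (1.56/42) = 3.5512 × 10⁻⁴ s⁻² ≈ 3.55 × 10⁻⁴ s⁻².

3.55 × 10⁻⁴ s⁻²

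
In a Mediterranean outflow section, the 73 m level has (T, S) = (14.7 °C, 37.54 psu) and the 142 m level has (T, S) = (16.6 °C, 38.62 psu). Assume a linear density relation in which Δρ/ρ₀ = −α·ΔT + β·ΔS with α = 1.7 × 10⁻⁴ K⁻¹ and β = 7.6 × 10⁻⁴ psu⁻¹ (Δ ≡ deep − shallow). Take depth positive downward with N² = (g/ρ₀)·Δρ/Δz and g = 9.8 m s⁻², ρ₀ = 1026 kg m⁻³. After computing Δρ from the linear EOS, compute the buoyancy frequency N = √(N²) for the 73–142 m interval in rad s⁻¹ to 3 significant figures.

ΔT = +1.9 K, ΔS = +1.08 psu (deep − shallow).
Δρ/ρ₀ = −αΔT + βΔS = -3.23 × 10⁻⁴ + 8.208 × 10⁻⁴ = 4.978 × 10⁻⁴, so Δρ ≈ 0.5107 kg m⁻³.
N² = (g/ρ₀)·Δρ/Δz = g·(Δρ/ρ₀)/Δz = 9.8 × 4.978 × 10⁻⁴ / 69 = 7.0702 × 10⁻⁵ s⁻².
N = √(7.0702 × 10⁻⁵) = 8.4084 × 10⁻³ rad s⁻¹ ≈ 8.41 × 10⁻³ rad s⁻¹.

8.41 × 10⁻³ rad s⁻¹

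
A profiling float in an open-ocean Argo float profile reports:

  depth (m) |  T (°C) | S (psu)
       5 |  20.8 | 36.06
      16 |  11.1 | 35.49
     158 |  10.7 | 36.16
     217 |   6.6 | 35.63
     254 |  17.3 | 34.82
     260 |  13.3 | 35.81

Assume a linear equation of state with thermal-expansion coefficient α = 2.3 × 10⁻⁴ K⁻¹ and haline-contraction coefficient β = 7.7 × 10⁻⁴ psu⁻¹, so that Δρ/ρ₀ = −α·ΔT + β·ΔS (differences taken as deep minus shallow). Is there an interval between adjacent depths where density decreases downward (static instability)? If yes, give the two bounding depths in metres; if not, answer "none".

Evaluate Δρ/ρ₀ = −αΔT + βΔS across each adjacent pair:
  5–16 m: −αΔT+βΔS = −(2.3 × 10⁻⁴)(-9.7)+(7.7 × 10⁻⁴)(-0.57) = 1.8 × 10⁻³ → stable
  16–158 m: −αΔT+βΔS = −(2.3 × 10⁻⁴)(-0.4)+(7.7 × 10⁻⁴)(+0.67) = 6.1 × 10⁻⁴ → stable
  158–217 m: −αΔT+βΔS = −(2.3 × 10⁻⁴)(-4.1)+(7.7 × 10⁻⁴)(-0.53) = 5.3 × 10⁻⁴ → stable
  217–254 m: −αΔT+βΔS = −(2.3 × 10⁻⁴)(+10.7)+(7.7 × 10⁻⁴)(-0.81) = -3.1 × 10⁻³ → UNSTABLE
  254–260 m: −αΔT+βΔS = −(2.3 × 10⁻⁴)(-4.0)+(7.7 × 10⁻⁴)(+0.99) = 1.7 × 10⁻³ → stable
The 217–254 m interval has Δρ < 0: lighter water underlies denser water.

217–254 m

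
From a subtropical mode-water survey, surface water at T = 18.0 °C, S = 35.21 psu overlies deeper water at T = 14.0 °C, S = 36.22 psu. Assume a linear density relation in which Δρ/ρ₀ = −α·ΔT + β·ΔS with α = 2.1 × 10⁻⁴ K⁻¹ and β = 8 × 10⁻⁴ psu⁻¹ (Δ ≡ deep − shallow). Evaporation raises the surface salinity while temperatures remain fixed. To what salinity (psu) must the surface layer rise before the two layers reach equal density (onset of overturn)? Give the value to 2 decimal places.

37.27 psu

Neutral buoyancy requires −α(T_deep − T_surf) + β(S_deep − S_surf′) = 0.
S_surf′ = S_deep − (α/β)·ΔT = 36.22 − (2.1 × 10⁻⁴/8 × 10⁻⁴)·(-4.0) = 37.2700 psu.
Increase required: 37.2700 − 35.21 = 2.0600 psu.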